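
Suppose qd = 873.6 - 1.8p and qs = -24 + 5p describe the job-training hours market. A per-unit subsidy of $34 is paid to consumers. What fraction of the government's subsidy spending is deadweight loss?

Pre-subsidy: 873.6 - 1.8p = -24 + 5p gives p* = 132, q* = 636.
With the rebate, buyers effectively pay pb = ps − 34, where ps is the price sellers receive.
Demand in terms of ps becomes qd = 873.6 − 1.8(ps − 34) = 934.8 - 1.8ps. Setting this equal to supply: 934.8 - 1.8ps = -24 + 5ps, so ps = 141.
Buyers pay pb = 141 − 34 = 107; q' = -24 + 5·141 = 681.
ΔCS = ½(636 + 681)(132 − 107) = 16462.5; ΔPS = ½(636 + 681)(141 − 132) = 5926.5.
Government spending = 34 × 681 = 23154.
DWL = ½ × 34 × (681 − 636) = 765; fraction = 765 / 23154 = 15/454.

DWL / government spending = 15/454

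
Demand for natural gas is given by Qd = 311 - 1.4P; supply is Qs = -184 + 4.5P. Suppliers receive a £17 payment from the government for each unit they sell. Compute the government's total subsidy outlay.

Government cost = 212330/59

Pre-subsidy: 311 - 1.4P = -184 + 4.5P gives P* = 4950/59, Q* = 11419/59.
With the subsidy, sellers receive Ps = Pb + 17 for each unit, where Pb is the price buyers pay.
Supply in terms of Pb becomes Qs = -184 + 4.5(Pb + 17) = -107.5 + 4.5Pb. Setting this equal to demand: 311 - 1.4Pb = -107.5 + 4.5Pb, so Pb = 4185/59.
Sellers receive Ps = 4185/59 + 17 = 5188/59; Q' = 311 − 1.4·(4185/59) = 12490/59.
Government outlay = subsidy × quantity = 17 × 12490/59 = 212330/59.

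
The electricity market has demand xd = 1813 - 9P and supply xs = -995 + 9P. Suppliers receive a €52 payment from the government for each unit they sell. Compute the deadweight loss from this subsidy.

Pre-subsidy: 1813 - 9P = -995 + 9P gives P* = 156, x* = 409.
With the subsidy, sellers receive Ps = Pb + 52 for each unit, where Pb is the price buyers pay.
Supply in terms of Pb becomes xs = -995 + 9(Pb + 52) = -527 + 9Pb. Setting this equal to demand: 1813 - 9Pb = -527 + 9Pb, so Pb = 130.
Sellers receive Ps = 130 + 52 = 182; x' = 1813 − 9·130 = 643.
The subsidy expands output by 643 − 409 = 234 past the efficient level; on those units the gap between marginal cost and willingness to pay runs from 0 up to 52.
DWL = ½ × 52 × 234 = 6084.

Deadweight loss = €6084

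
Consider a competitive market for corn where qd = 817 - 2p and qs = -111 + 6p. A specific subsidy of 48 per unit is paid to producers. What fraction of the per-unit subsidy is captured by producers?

Producer share = 0.25

Pre-subsidy: 817 - 2p = -111 + 6p gives p* = 116, q* = 585.
With the subsidy, sellers receive ps = pb + 48 for each unit, where pb is the price buyers pay.
Supply in terms of pb becomes qs = -111 + 6(pb + 48) = 177 + 6pb. Setting this equal to demand: 817 - 2pb = 177 + 6pb, so pb = 80.
Sellers receive ps = 80 + 48 = 128; q' = 817 − 2·80 = 657.
Buyers' price falls by p* − pb = 116 − 80 = 36; sellers' price rises by ps − p* = 128 − 116 = 12.
So producers capture 12/48 = 0.25 of each unit of subsidy.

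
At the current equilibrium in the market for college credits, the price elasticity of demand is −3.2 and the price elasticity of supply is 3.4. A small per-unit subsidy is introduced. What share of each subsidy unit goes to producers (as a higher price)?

For a small subsidy around the equilibrium, the benefit split depends on the relative slopes, which at a point are proportional to the elasticities.
Buyer share = εs/(εs + |εd|) = 3.4/(3.4 + 3.2) = 17/33; seller share = |εd|/(εs + |εd|) = 16/33.
So producers capture 16/33 of the subsidy.

Producer share = 16/33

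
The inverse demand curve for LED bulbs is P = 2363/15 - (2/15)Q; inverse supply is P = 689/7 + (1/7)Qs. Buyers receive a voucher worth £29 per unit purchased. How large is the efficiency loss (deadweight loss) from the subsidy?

Pre-subsidy: 2363/15 - (2/15)Q = 689/7 + (1/7)Q gives Q* = 214 and P* = 129.
With the rebate, buyers effectively pay Pb = Ps − 29, where Ps is the price sellers receive.
On the curves, Pb = 2363/15 - (2/15)Q and Ps = 689/7 + (1/7)Q; the wedge Ps − Pb = 29 gives 689/7 + (1/7)Q − (2363/15 - (2/15)Q) = 29, so Q' = 319.
Then Pb = 2363/15 − (2/15)·319 = 115 and Ps = 689/7 + (1/7)·319 = 144.
The subsidy expands output by 319 − 214 = 105 past the efficient level; on those units the gap between marginal cost and willingness to pay runs from 0 up to 29.
DWL = ½ × 29 × 105 = 1522.5.

Deadweight loss = £1522.5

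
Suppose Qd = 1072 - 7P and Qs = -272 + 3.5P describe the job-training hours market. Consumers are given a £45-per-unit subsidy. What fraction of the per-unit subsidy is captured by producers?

Producer share = 2/3

Pre-subsidy: 1072 - 7P = -272 + 3.5P gives P* = 128, Q* = 176.
With the rebate, buyers effectively pay Pb = Ps − 45, where Ps is the price sellers receive.
Demand in terms of Ps becomes Qd = 1072 − 7(Ps − 45) = 1387 - 7Ps. Setting this equal to supply: 1387 - 7Ps = -272 + 3.5Ps, so Ps = 158.
Buyers pay Pb = 158 − 45 = 113; Q' = -272 + 3.5·158 = 281.
Buyers' price falls by P* − Pb = 128 − 113 = 15; sellers' price rises by Ps − P* = 158 − 128 = 30.
So producers capture 30/45 = 2/3 of each unit of subsidy.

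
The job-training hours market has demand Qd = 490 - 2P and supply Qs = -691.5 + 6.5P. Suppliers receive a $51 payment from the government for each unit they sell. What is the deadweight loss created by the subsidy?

Pre-subsidy: 490 - 2P = -691.5 + 6.5P gives P* = 139, Q* = 212.
With the subsidy, sellers receive Ps = Pb + 51 for each unit, where Pb is the price buyers pay.
Supply in terms of Pb becomes Qs = -691.5 + 6.5(Pb + 51) = -360 + 6.5Pb. Setting this equal to demand: 490 - 2Pb = -360 + 6.5Pb, so Pb = 100.
Sellers receive Ps = 100 + 51 = 151; Q' = 490 − 2·100 = 290.
The subsidy expands output by 290 − 212 = 78 past the efficient level; on those units the gap between marginal cost and willingness to pay runs from 0 up to 51.
DWL = ½ × 51 × 78 = 1989.

Deadweight loss = $1989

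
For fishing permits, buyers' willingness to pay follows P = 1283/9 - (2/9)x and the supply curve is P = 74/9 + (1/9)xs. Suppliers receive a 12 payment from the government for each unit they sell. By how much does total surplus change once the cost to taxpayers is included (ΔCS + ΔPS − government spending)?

Net change in total surplus = -216

Pre-subsidy: 1283/9 - (2/9)x = 74/9 + (1/9)x gives x* = 403 and P* = 53.
With the subsidy, sellers receive Ps = Pb + 12 for each unit, where Pb is the price buyers pay.
On the curves, Pb = 1283/9 - (2/9)x and Ps = 74/9 + (1/9)x; the wedge Ps − Pb = 12 gives 74/9 + (1/9)x − (1283/9 - (2/9)x) = 12, so x' = 439.
Then Pb = 1283/9 − (2/9)·439 = 45 and Ps = 74/9 + (1/9)·439 = 57.
ΔCS = ½(403 + 439)(53 − 45) = 3368; ΔPS = ½(403 + 439)(57 − 53) = 1684.
Government spending = 12 × 439 = 5268.
Net change = 3368 + 1684 − 5268 = -216. The loss equals the DWL triangle ½·12·36.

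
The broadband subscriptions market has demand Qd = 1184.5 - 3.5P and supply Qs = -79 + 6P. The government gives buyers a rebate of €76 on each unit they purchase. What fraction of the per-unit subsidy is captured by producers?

Producer share = 7/19

Pre-subsidy: 1184.5 - 3.5P = -79 + 6P gives P* = 133, Q* = 719.
With the rebate, buyers effectively pay Pb = Ps − 76, where Ps is the price sellers receive.
Demand in terms of Ps becomes Qd = 1184.5 − 3.5(Ps − 76) = 1450.5 - 3.5Ps. Setting this equal to supply: 1450.5 - 3.5Ps = -79 + 6Ps, so Ps = 161.
Buyers pay Pb = 161 − 76 = 85; Q' = -79 + 6·161 = 887.
Buyers' price falls by P* − Pb = 133 − 85 = 48; sellers' price rises by Ps − P* = 161 − 133 = 28.
So producers capture 28/76 = 7/19 of each unit of subsidy.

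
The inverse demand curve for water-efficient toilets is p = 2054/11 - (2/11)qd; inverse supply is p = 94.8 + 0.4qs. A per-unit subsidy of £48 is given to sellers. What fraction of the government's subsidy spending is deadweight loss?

DWL / government spending = 165/962

Pre-subsidy: 2054/11 - (2/11)q = 94.8 + 0.4q gives q* = 158 and p* = 158.
With the subsidy, sellers receive ps = pb + 48 for each unit, where pb is the price buyers pay.
On the curves, pb = 2054/11 - (2/11)q and ps = 94.8 + 0.4q; the wedge ps − pb = 48 gives 94.8 + 0.4q − (2054/11 - (2/11)q) = 48, so q' = 240.5.
Then pb = 2054/11 − (2/11)·240.5 = 143 and ps = 94.8 + 0.4·240.5 = 191.
ΔCS = ½(158 + 240.5)(158 − 143) = 2988.75; ΔPS = ½(158 + 240.5)(191 − 158) = 6575.25.
Government spending = 48 × 240.5 = 11544.
DWL = ½ × 48 × (240.5 − 158) = 1980; fraction = 1980 / 11544 = 165/962.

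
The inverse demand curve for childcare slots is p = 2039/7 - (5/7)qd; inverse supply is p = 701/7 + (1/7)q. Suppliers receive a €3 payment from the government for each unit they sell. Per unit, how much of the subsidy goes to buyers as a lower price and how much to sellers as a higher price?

Pre-subsidy: 2039/7 - (5/7)q = 701/7 + (1/7)q gives q* = 223 and p* = 132.
With the subsidy, sellers receive ps = pb + 3 for each unit, where pb is the price buyers pay.
On the curves, pb = 2039/7 - (5/7)q and ps = 701/7 + (1/7)q; the wedge ps − pb = 3 gives 701/7 + (1/7)q − (2039/7 - (5/7)q) = 3, so q' = 226.5.
Then pb = 2039/7 − (5/7)·226.5 = 129.5 and ps = 701/7 + (1/7)·226.5 = 132.5.
Buyers' price falls by p* − pb = 132 − 129.5 = 2.5; sellers' price rises by ps − p* = 132.5 − 132 = 0.5.

Buyers gain €2.5 per unit; sellers gain €0.5 per unit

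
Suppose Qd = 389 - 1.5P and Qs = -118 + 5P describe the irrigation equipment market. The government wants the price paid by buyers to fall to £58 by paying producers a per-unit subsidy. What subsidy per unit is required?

Required subsidy s = £26 per unit

At a buyer price of 58, quantity demanded is 389 − 1.5·58 = 302.
Sellers supply 302 only when they receive Ps with -118 + 5·Ps = 302, i.e. Ps = 84.
s = Ps − Pb = 84 − 58 = 26.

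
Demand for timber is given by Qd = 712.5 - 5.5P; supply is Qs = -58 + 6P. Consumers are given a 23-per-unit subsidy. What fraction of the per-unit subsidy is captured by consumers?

Consumer share = 12/23

Pre-subsidy: 712.5 - 5.5P = -58 + 6P gives P* = 67, Q* = 344.
With the rebate, buyers effectively pay Pb = Ps − 23, where Ps is the price sellers receive.
Demand in terms of Ps becomes Qd = 712.5 − 5.5(Ps − 23) = 839 - 5.5Ps. Setting this equal to supply: 839 - 5.5Ps = -58 + 6Ps, so Ps = 78.
Buyers pay Pb = 78 − 23 = 55; Q' = -58 + 6·78 = 410.
Buyers' price falls by P* − Pb = 67 − 55 = 12; sellers' price rises by Ps − P* = 78 − 67 = 11.
So consumers capture 12/23 = 12/23 of each unit of subsidy.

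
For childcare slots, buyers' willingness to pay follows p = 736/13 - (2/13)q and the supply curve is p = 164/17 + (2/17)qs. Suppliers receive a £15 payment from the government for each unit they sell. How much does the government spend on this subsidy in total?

Pre-subsidy: 736/13 - (2/13)q = 164/17 + (2/17)q gives q* = 173 and p* = 30.
With the subsidy, sellers receive ps = pb + 15 for each unit, where pb is the price buyers pay.
On the curves, pb = 736/13 - (2/13)q and ps = 164/17 + (2/17)q; the wedge ps − pb = 15 gives 164/17 + (2/17)q − (736/13 - (2/13)q) = 15, so q' = 228.25.
Then pb = 736/13 − (2/13)·228.25 = 21.5 and ps = 164/17 + (2/17)·228.25 = 36.5.
Government outlay = subsidy × quantity = 15 × 228.25 = 3423.75.

Government cost = £3423.75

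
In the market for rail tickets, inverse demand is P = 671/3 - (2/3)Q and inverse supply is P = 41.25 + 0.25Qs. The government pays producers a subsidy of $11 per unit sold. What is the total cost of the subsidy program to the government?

Pre-subsidy: 671/3 - (2/3)Q = 41.25 + 0.25Q gives Q* = 199 and P* = 91.
With the subsidy, sellers receive Ps = Pb + 11 for each unit, where Pb is the price buyers pay.
On the curves, Pb = 671/3 - (2/3)Q and Ps = 41.25 + 0.25Q; the wedge Ps − Pb = 11 gives 41.25 + 0.25Q − (671/3 - (2/3)Q) = 11, so Q' = 211.
Then Pb = 671/3 − (2/3)·211 = 83 and Ps = 41.25 + 0.25·211 = 94.
Government outlay = subsidy × quantity = 11 × 211 = 2321.

Government cost = $2321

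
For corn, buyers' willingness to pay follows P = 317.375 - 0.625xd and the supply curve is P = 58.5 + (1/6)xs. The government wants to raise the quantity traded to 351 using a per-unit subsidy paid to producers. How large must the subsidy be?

At x = 351, from the demand curve buyers pay Pb = 317.375 − 0.625·351 = 98; from the supply curve sellers need Ps = 58.5 + (1/6)·351 = 117.
The subsidy must fill the gap: s = Ps − Pb = 117 − 98 = 19.

Required subsidy s = 19 per unit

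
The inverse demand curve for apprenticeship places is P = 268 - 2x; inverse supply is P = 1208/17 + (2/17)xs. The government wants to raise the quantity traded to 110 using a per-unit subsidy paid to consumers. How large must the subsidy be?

Required subsidy s = 36 per unit

At x = 110, from the demand curve buyers pay Pb = 268 − 2·110 = 48; from the supply curve sellers need Ps = 1208/17 + (2/17)·110 = 84.
The subsidy must fill the gap: s = Ps − Pb = 84 − 48 = 36.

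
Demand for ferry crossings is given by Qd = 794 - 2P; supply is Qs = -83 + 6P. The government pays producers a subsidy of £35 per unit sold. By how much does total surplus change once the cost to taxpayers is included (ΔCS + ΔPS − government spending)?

Net change in total surplus = -£918.75

Pre-subsidy: 794 - 2P = -83 + 6P gives P* = 109.625, Q* = 574.75.
With the subsidy, sellers receive Ps = Pb + 35 for each unit, where Pb is the price buyers pay.
Supply in terms of Pb becomes Qs = -83 + 6(Pb + 35) = 127 + 6Pb. Setting this equal to demand: 794 - 2Pb = 127 + 6Pb, so Pb = 83.375.
Sellers receive Ps = 83.375 + 35 = 118.375; Q' = 794 − 2·83.375 = 627.25.
ΔCS = ½(574.75 + 627.25)(109.625 − 83.375) = 15776.25; ΔPS = ½(574.75 + 627.25)(118.375 − 109.625) = 5258.75.
Government spending = 35 × 627.25 = 21953.75.
Net change = 15776.25 + 5258.75 − 21953.75 = -918.75. The loss equals the DWL triangle ½·35·52.5.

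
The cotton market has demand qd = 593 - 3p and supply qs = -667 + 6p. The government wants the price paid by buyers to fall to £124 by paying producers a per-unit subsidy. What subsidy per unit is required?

At a buyer price of 124, quantity demanded is 593 − 3·124 = 221.
Sellers supply 221 only when they receive ps with -667 + 6·ps = 221, i.e. ps = 148.
s = ps − pb = 148 − 124 = 24.

Required subsidy s = £24 per unit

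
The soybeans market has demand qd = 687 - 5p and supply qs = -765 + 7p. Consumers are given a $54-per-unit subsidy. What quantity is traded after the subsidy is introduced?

Pre-subsidy: 687 - 5p = -765 + 7p gives p* = 121, q* = 82.
With the rebate, buyers effectively pay pb = ps − 54, where ps is the price sellers receive.
Demand in terms of ps becomes qd = 687 − 5(ps − 54) = 957 - 5ps. Setting this equal to supply: 957 - 5ps = -765 + 7ps, so ps = 143.5.
Buyers pay pb = 143.5 − 54 = 89.5; q' = -765 + 7·143.5 = 239.5.

q' = 239.5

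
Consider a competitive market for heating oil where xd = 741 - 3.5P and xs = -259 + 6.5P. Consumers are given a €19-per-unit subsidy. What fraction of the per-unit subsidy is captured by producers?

Pre-subsidy: 741 - 3.5P = -259 + 6.5P gives P* = 100, x* = 391.
With the rebate, buyers effectively pay Pb = Ps − 19, where Ps is the price sellers receive.
Demand in terms of Ps becomes xd = 741 − 3.5(Ps − 19) = 807.5 - 3.5Ps. Setting this equal to supply: 807.5 - 3.5Ps = -259 + 6.5Ps, so Ps = 106.65.
Buyers pay Pb = 106.65 − 19 = 87.65; x' = -259 + 6.5·106.65 = 434.225.
Buyers' price falls by P* − Pb = 100 − 87.65 = 12.35; sellers' price rises by Ps − P* = 106.65 − 100 = 6.65.
So producers capture 6.65/19 = 0.35 of each unit of subsidy.

Producer share = 0.35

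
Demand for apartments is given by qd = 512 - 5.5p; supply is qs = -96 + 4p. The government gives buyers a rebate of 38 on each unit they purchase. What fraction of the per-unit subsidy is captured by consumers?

Consumer share = 8/19

Pre-subsidy: 512 - 5.5p = -96 + 4p gives p* = 64, q* = 160.
With the rebate, buyers effectively pay pb = ps − 38, where ps is the price sellers receive.
Demand in terms of ps becomes qd = 512 − 5.5(ps − 38) = 721 - 5.5ps. Setting this equal to supply: 721 - 5.5ps = -96 + 4ps, so ps = 86.
Buyers pay pb = 86 − 38 = 48; q' = -96 + 4·86 = 248.
Buyers' price falls by p* − pb = 64 − 48 = 16; sellers' price rises by ps − p* = 86 − 64 = 22.
So consumers capture 16/38 = 8/19 of each unit of subsidy.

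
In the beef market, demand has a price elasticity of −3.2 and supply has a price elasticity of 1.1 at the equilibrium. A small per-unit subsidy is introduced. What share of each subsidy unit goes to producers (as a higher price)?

For a small subsidy around the equilibrium, the benefit split depends on the relative slopes, which at a point are proportional to the elasticities.
Buyer share = εs/(εs + |εd|) = 1.1/(1.1 + 3.2) = 11/43; seller share = |εd|/(εs + |εd|) = 32/43.
So producers capture 32/43 of the subsidy.

Producer share = 32/43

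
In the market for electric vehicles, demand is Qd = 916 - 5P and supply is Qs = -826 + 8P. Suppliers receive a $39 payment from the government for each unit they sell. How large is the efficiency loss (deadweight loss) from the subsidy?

Deadweight loss = $2340

Pre-subsidy: 916 - 5P = -826 + 8P gives P* = 134, Q* = 246.
With the subsidy, sellers receive Ps = Pb + 39 for each unit, where Pb is the price buyers pay.
Supply in terms of Pb becomes Qs = -826 + 8(Pb + 39) = -514 + 8Pb. Setting this equal to demand: 916 - 5Pb = -514 + 8Pb, so Pb = 110.
Sellers receive Ps = 110 + 39 = 149; Q' = 916 − 5·110 = 366.
The subsidy expands output by 366 − 246 = 120 past the efficient level; on those units the gap between marginal cost and willingness to pay runs from 0 up to 39.
DWL = ½ × 39 × 120 = 2340.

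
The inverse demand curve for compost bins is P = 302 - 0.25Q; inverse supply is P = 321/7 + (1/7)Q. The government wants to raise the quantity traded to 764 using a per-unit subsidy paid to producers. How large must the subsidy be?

Required subsidy s = 44 per unit

At Q = 764, from the demand curve buyers pay Pb = 302 − 0.25·764 = 111; from the supply curve sellers need Ps = 321/7 + (1/7)·764 = 155.
The subsidy must fill the gap: s = Ps − Pb = 155 − 111 = 44.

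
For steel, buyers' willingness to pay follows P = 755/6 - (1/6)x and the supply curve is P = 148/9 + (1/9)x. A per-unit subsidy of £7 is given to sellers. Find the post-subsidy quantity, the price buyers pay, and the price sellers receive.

Pre-subsidy: 755/6 - (1/6)x = 148/9 + (1/9)x gives x* = 393.8 and P* = 60.2.
With the subsidy, sellers receive Ps = Pb + 7 for each unit, where Pb is the price buyers pay.
On the curves, Pb = 755/6 - (1/6)x and Ps = 148/9 + (1/9)x; the wedge Ps − Pb = 7 gives 148/9 + (1/9)x − (755/6 - (1/6)x) = 7, so x' = 419.
Then Pb = 755/6 − (1/6)·419 = 56 and Ps = 148/9 + (1/9)·419 = 63.

x' = 419; buyers pay £56; sellers receive £63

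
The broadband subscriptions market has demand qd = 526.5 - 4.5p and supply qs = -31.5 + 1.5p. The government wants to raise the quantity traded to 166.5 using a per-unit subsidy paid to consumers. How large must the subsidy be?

Required subsidy s = 52 per unit

At q = 166.5, invert demand for the buyer price: pb = (526.5 − 166.5)/4.5 = 80; invert supply for the seller price: ps = (166.5 − (-31.5))/1.5 = 132.
The subsidy must fill the gap: s = ps − pb = 132 − 80 = 52.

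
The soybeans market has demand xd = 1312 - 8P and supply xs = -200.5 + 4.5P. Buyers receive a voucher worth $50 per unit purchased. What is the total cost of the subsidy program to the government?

Government cost = $24400

Pre-subsidy: 1312 - 8P = -200.5 + 4.5P gives P* = 121, x* = 344.
With the rebate, buyers effectively pay Pb = Ps − 50, where Ps is the price sellers receive.
Demand in terms of Ps becomes xd = 1312 − 8(Ps − 50) = 1712 - 8Ps. Setting this equal to supply: 1712 - 8Ps = -200.5 + 4.5Ps, so Ps = 153.
Buyers pay Pb = 153 − 50 = 103; x' = -200.5 + 4.5·153 = 488.
Government outlay = subsidy × quantity = 50 × 488 = 24400.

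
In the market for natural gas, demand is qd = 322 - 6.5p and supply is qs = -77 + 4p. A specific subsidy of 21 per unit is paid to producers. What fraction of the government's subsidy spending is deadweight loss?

Pre-subsidy: 322 - 6.5p = -77 + 4p gives p* = 38, q* = 75.
With the subsidy, sellers receive ps = pb + 21 for each unit, where pb is the price buyers pay.
Supply in terms of pb becomes qs = -77 + 4(pb + 21) = 7 + 4pb. Setting this equal to demand: 322 - 6.5pb = 7 + 4pb, so pb = 30.
Sellers receive ps = 30 + 21 = 51; q' = 322 − 6.5·30 = 127.
ΔCS = ½(75 + 127)(38 − 30) = 808; ΔPS = ½(75 + 127)(51 − 38) = 1313.
Government spending = 21 × 127 = 2667.
DWL = ½ × 21 × (127 − 75) = 546; fraction = 546 / 2667 = 26/127.

DWL / government spending = 26/127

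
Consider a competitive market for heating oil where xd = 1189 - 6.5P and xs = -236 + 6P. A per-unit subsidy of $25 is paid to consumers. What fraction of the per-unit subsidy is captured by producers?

Producer share = 0.52

Pre-subsidy: 1189 - 6.5P = -236 + 6P gives P* = 114, x* = 448.
With the rebate, buyers effectively pay Pb = Ps − 25, where Ps is the price sellers receive.
Demand in terms of Ps becomes xd = 1189 − 6.5(Ps − 25) = 1351.5 - 6.5Ps. Setting this equal to supply: 1351.5 - 6.5Ps = -236 + 6Ps, so Ps = 127.
Buyers pay Pb = 127 − 25 = 102; x' = -236 + 6·127 = 526.
Buyers' price falls by P* − Pb = 114 − 102 = 12; sellers' price rises by Ps − P* = 127 − 114 = 13.
So producers capture 13/25 = 0.52 of each unit of subsidy.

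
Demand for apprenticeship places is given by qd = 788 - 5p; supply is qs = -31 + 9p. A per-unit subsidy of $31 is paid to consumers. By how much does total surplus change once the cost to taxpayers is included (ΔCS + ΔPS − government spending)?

Net change in total surplus = -43245/28

Pre-subsidy: 788 - 5p = -31 + 9p gives p* = 58.5, q* = 495.5.
With the rebate, buyers effectively pay pb = ps − 31, where ps is the price sellers receive.
Demand in terms of ps becomes qd = 788 − 5(ps − 31) = 943 - 5ps. Setting this equal to supply: 943 - 5ps = -31 + 9ps, so ps = 487/7.
Buyers pay pb = 487/7 − 31 = 270/7; q' = -31 + 9·(487/7) = 4166/7.
ΔCS = ½(495.5 + 4166/7)(58.5 − 270/7) = 4260051/392; ΔPS = ½(495.5 + 4166/7)(487/7 − 58.5) = 2366695/392.
Government spending = 31 × 4166/7 = 129146/7.
Net change = 4260051/392 + 2366695/392 − 129146/7 = -43245/28. The loss equals the DWL triangle ½·31·1395/14.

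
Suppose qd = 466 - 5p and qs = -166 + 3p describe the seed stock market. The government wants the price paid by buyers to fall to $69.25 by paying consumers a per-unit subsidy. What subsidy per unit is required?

At a buyer price of 69.25, quantity demanded is 466 − 5·69.25 = 119.75.
Sellers supply 119.75 only when they receive ps with -166 + 3·ps = 119.75, i.e. ps = 95.25.
s = ps − pb = 95.25 − 69.25 = 26.

Required subsidy s = $26 per unit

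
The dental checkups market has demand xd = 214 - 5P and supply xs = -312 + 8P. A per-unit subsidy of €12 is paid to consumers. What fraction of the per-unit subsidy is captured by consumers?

Consumer share = 8/13

Pre-subsidy: 214 - 5P = -312 + 8P gives P* = 526/13, x* = 152/13.
With the rebate, buyers effectively pay Pb = Ps − 12, where Ps is the price sellers receive.
Demand in terms of Ps becomes xd = 214 − 5(Ps − 12) = 274 - 5Ps. Setting this equal to supply: 274 - 5Ps = -312 + 8Ps, so Ps = 586/13.
Buyers pay Pb = 586/13 − 12 = 430/13; x' = -312 + 8·(586/13) = 632/13.
Buyers' price falls by P* − Pb = 526/13 − 430/13 = 96/13; sellers' price rises by Ps − P* = 586/13 − 526/13 = 60/13.
So consumers capture (96/13)/12 = 8/13 of each unit of subsidy.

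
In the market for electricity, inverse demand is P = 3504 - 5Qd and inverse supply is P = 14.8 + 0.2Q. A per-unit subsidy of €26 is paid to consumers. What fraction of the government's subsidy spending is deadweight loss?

DWL / government spending = 5/1352

Pre-subsidy: 3504 - 5Q = 14.8 + 0.2Q gives Q* = 671 and P* = 149.
With the rebate, buyers effectively pay Pb = Ps − 26, where Ps is the price sellers receive.
On the curves, Pb = 3504 - 5Q and Ps = 14.8 + 0.2Q; the wedge Ps − Pb = 26 gives 14.8 + 0.2Q − (3504 - 5Q) = 26, so Q' = 676.
Then Pb = 3504 − 5·676 = 124 and Ps = 14.8 + 0.2·676 = 150.
ΔCS = ½(671 + 676)(149 − 124) = 16837.5; ΔPS = ½(671 + 676)(150 − 149) = 673.5.
Government spending = 26 × 676 = 17576.
DWL = ½ × 26 × (676 − 671) = 65; fraction = 65 / 17576 = 5/1352.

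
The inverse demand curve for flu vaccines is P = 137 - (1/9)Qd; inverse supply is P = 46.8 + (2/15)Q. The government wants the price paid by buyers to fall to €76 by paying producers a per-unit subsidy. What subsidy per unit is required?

At a buyer price of 76, quantity demanded is 1233 − 9·76 = 549.
Sellers supply 549 only when they receive Ps = 46.8 + (2/15)·549 = 120.
s = Ps − Pb = 120 − 76 = 44.

Required subsidy s = €44 per unit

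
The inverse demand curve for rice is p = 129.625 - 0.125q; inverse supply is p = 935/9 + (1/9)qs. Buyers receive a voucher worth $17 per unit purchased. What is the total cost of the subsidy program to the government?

Pre-subsidy: 129.625 - 0.125q = 935/9 + (1/9)q gives q* = 109 and p* = 116.
With the rebate, buyers effectively pay pb = ps − 17, where ps is the price sellers receive.
On the curves, pb = 129.625 - 0.125q and ps = 935/9 + (1/9)q; the wedge ps − pb = 17 gives 935/9 + (1/9)q − (129.625 - 0.125q) = 17, so q' = 181.
Then pb = 129.625 − 0.125·181 = 107 and ps = 935/9 + (1/9)·181 = 124.
Government outlay = subsidy × quantity = 17 × 181 = 3077.

Government cost = $3077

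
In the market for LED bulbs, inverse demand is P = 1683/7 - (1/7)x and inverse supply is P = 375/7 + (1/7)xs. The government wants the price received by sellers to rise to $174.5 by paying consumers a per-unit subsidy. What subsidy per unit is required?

Required subsidy s = $55 per unit

At a seller price of 174.5, quantity supplied is -375 + 7·174.5 = 846.5.
Buyers absorb 846.5 only when they pay Pb = 1683/7 − (1/7)·846.5 = 119.5.
s = Ps − Pb = 174.5 − 119.5 = 55.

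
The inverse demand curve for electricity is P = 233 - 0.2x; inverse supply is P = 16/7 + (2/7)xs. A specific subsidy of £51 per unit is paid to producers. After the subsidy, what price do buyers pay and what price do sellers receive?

Buyers pay £117; sellers receive £168

Pre-subsidy: 233 - 0.2x = 16/7 + (2/7)x gives x* = 475 and P* = 138.
With the subsidy, sellers receive Ps = Pb + 51 for each unit, where Pb is the price buyers pay.
On the curves, Pb = 233 - 0.2x and Ps = 16/7 + (2/7)x; the wedge Ps − Pb = 51 gives 16/7 + (2/7)x − (233 - 0.2x) = 51, so x' = 580.
Then Pb = 233 − 0.2·580 = 117 and Ps = 16/7 + (2/7)·580 = 168.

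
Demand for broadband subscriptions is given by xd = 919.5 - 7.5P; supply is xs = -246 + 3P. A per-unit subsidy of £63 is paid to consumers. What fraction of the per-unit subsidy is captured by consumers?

Consumer share = 2/7

Pre-subsidy: 919.5 - 7.5P = -246 + 3P gives P* = 111, x* = 87.
With the rebate, buyers effectively pay Pb = Ps − 63, where Ps is the price sellers receive.
Demand in terms of Ps becomes xd = 919.5 − 7.5(Ps − 63) = 1392 - 7.5Ps. Setting this equal to supply: 1392 - 7.5Ps = -246 + 3Ps, so Ps = 156.
Buyers pay Pb = 156 − 63 = 93; x' = -246 + 3·156 = 222.
Buyers' price falls by P* − Pb = 111 − 93 = 18; sellers' price rises by Ps − P* = 156 − 111 = 45.
So consumers capture 18/63 = 2/7 of each unit of subsidy.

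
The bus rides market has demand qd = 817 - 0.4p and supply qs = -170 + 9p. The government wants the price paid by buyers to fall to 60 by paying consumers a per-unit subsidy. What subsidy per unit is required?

Required subsidy s = 47 per unit

At a buyer price of 60, quantity demanded is 817 − 0.4·60 = 793.
Sellers supply 793 only when they receive ps with -170 + 9·ps = 793, i.e. ps = 107.
s = ps − pb = 107 − 60 = 47.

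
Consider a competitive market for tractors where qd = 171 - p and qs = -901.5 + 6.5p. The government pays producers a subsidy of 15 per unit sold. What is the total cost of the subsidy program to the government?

Government cost = 615

Pre-subsidy: 171 - p = -901.5 + 6.5p gives p* = 143, q* = 28.
With the subsidy, sellers receive ps = pb + 15 for each unit, where pb is the price buyers pay.
Supply in terms of pb becomes qs = -901.5 + 6.5(pb + 15) = -804 + 6.5pb. Setting this equal to demand: 171 - pb = -804 + 6.5pb, so pb = 130.
Sellers receive ps = 130 + 15 = 145; q' = 171 − 1·130 = 41.
Government outlay = subsidy × quantity = 15 × 41 = 615.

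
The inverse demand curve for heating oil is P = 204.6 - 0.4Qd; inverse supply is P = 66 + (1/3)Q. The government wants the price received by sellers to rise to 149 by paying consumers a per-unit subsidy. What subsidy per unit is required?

At a seller price of 149, quantity supplied is -198 + 3·149 = 249.
Buyers absorb 249 only when they pay Pb = 204.6 − 0.4·249 = 105.
s = Ps − Pb = 149 − 105 = 44.

Required subsidy s = 44 per unit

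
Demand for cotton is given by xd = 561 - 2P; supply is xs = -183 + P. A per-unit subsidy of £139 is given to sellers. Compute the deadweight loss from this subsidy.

Pre-subsidy: 561 - 2P = -183 + P gives P* = 248, x* = 65.
With the subsidy, sellers receive Ps = Pb + 139 for each unit, where Pb is the price buyers pay.
Supply in terms of Pb becomes xs = -183 + 1(Pb + 139) = -44 + Pb. Setting this equal to demand: 561 - 2Pb = -44 + Pb, so Pb = 605/3.
Sellers receive Ps = 605/3 + 139 = 1022/3; x' = 561 − 2·(605/3) = 473/3.
The subsidy expands output by 473/3 − 65 = 278/3 past the efficient level; on those units the gap between marginal cost and willingness to pay runs from 0 up to 139.
DWL = ½ × 139 × 278/3 = 19321/3.

Deadweight loss = 19321/3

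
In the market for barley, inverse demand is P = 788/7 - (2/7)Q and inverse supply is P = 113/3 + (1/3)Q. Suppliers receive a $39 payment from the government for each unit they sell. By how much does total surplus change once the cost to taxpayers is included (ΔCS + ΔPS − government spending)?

Pre-subsidy: 788/7 - (2/7)Q = 113/3 + (1/3)Q gives Q* = 121 and P* = 78.
With the subsidy, sellers receive Ps = Pb + 39 for each unit, where Pb is the price buyers pay.
On the curves, Pb = 788/7 - (2/7)Q and Ps = 113/3 + (1/3)Q; the wedge Ps − Pb = 39 gives 113/3 + (1/3)Q − (788/7 - (2/7)Q) = 39, so Q' = 184.
Then Pb = 788/7 − (2/7)·184 = 60 and Ps = 113/3 + (1/3)·184 = 99.
ΔCS = ½(121 + 184)(78 − 60) = 2745; ΔPS = ½(121 + 184)(99 − 78) = 3202.5.
Government spending = 39 × 184 = 7176.
Net change = 2745 + 3202.5 − 7176 = -1228.5. The loss equals the DWL triangle ½·39·63.

Net change in total surplus = -$1228.5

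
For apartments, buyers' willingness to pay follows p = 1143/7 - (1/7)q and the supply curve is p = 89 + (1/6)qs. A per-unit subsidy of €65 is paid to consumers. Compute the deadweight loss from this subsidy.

Pre-subsidy: 1143/7 - (1/7)q = 89 + (1/6)q gives q* = 240 and p* = 129.
With the rebate, buyers effectively pay pb = ps − 65, where ps is the price sellers receive.
On the curves, pb = 1143/7 - (1/7)q and ps = 89 + (1/6)q; the wedge ps − pb = 65 gives 89 + (1/6)q − (1143/7 - (1/7)q) = 65, so q' = 450.
Then pb = 1143/7 − (1/7)·450 = 99 and ps = 89 + (1/6)·450 = 164.
The subsidy expands output by 450 − 240 = 210 past the efficient level; on those units the gap between marginal cost and willingness to pay runs from 0 up to 65.
DWL = ½ × 65 × 210 = 6825.

Deadweight loss = €6825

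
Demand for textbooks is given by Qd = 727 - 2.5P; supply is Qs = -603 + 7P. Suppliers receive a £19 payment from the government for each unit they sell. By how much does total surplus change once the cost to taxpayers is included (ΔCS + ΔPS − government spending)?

Net change in total surplus = -£332.5

Pre-subsidy: 727 - 2.5P = -603 + 7P gives P* = 140, Q* = 377.
With the subsidy, sellers receive Ps = Pb + 19 for each unit, where Pb is the price buyers pay.
Supply in terms of Pb becomes Qs = -603 + 7(Pb + 19) = -470 + 7Pb. Setting this equal to demand: 727 - 2.5Pb = -470 + 7Pb, so Pb = 126.
Sellers receive Ps = 126 + 19 = 145; Q' = 727 − 2.5·126 = 412.
ΔCS = ½(377 + 412)(140 − 126) = 5523; ΔPS = ½(377 + 412)(145 − 140) = 1972.5.
Government spending = 19 × 412 = 7828.
Net change = 5523 + 1972.5 − 7828 = -332.5. The loss equals the DWL triangle ½·19·35.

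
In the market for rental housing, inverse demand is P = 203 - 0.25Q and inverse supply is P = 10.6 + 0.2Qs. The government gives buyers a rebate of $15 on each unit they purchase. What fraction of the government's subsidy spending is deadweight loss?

DWL / government spending = 75/2074

Pre-subsidy: 203 - 0.25Q = 10.6 + 0.2Q gives Q* = 3848/9 and P* = 865/9.
With the rebate, buyers effectively pay Pb = Ps − 15, where Ps is the price sellers receive.
On the curves, Pb = 203 - 0.25Q and Ps = 10.6 + 0.2Q; the wedge Ps − Pb = 15 gives 10.6 + 0.2Q − (203 - 0.25Q) = 15, so Q' = 4148/9.
Then Pb = 203 − 0.25·(4148/9) = 790/9 and Ps = 10.6 + 0.2·(4148/9) = 925/9.
ΔCS = ½(3848/9 + 4148/9)(865/9 − 790/9) = 99950/27; ΔPS = ½(3848/9 + 4148/9)(925/9 − 865/9) = 79960/27.
Government spending = 15 × 4148/9 = 20740/3.
DWL = ½ × 15 × (4148/9 − 3848/9) = 250; fraction = 250 / (20740/3) = 75/2074.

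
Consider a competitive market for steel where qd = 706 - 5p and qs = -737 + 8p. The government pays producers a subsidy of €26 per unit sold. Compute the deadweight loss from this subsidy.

Pre-subsidy: 706 - 5p = -737 + 8p gives p* = 111, q* = 151.
With the subsidy, sellers receive ps = pb + 26 for each unit, where pb is the price buyers pay.
Supply in terms of pb becomes qs = -737 + 8(pb + 26) = -529 + 8pb. Setting this equal to demand: 706 - 5pb = -529 + 8pb, so pb = 95.
Sellers receive ps = 95 + 26 = 121; q' = 706 − 5·95 = 231.
The subsidy expands output by 231 − 151 = 80 past the efficient level; on those units the gap between marginal cost and willingness to pay runs from 0 up to 26.
DWL = ½ × 26 × 80 = 1040.

Deadweight loss = €1040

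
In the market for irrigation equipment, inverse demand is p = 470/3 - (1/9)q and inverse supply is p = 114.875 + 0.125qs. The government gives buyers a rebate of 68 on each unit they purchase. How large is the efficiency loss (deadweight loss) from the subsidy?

Pre-subsidy: 470/3 - (1/9)q = 114.875 + 0.125q gives q* = 177 and p* = 137.
With the rebate, buyers effectively pay pb = ps − 68, where ps is the price sellers receive.
On the curves, pb = 470/3 - (1/9)q and ps = 114.875 + 0.125q; the wedge ps − pb = 68 gives 114.875 + 0.125q − (470/3 - (1/9)q) = 68, so q' = 465.
Then pb = 470/3 − (1/9)·465 = 105 and ps = 114.875 + 0.125·465 = 173.
The subsidy expands output by 465 − 177 = 288 past the efficient level; on those units the gap between marginal cost and willingness to pay runs from 0 up to 68.
DWL = ½ × 68 × 288 = 9792.

Deadweight loss = 9792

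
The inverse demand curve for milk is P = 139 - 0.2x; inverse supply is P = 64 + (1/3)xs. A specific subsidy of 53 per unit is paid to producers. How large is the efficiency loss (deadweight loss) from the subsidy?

Pre-subsidy: 139 - 0.2x = 64 + (1/3)x gives x* = 140.625 and P* = 110.875.
With the subsidy, sellers receive Ps = Pb + 53 for each unit, where Pb is the price buyers pay.
On the curves, Pb = 139 - 0.2x and Ps = 64 + (1/3)x; the wedge Ps − Pb = 53 gives 64 + (1/3)x − (139 - 0.2x) = 53, so x' = 240.
Then Pb = 139 − 0.2·240 = 91 and Ps = 64 + (1/3)·240 = 144.
The subsidy expands output by 240 − 140.625 = 99.375 past the efficient level; on those units the gap between marginal cost and willingness to pay runs from 0 up to 53.
DWL = ½ × 53 × 99.375 = 2633.4375.

Deadweight loss = 2633.4375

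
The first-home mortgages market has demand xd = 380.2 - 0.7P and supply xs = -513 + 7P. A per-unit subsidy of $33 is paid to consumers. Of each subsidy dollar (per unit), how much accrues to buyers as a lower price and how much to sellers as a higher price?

Buyers gain $30 per unit; sellers gain $3 per unit

Pre-subsidy: 380.2 - 0.7P = -513 + 7P gives P* = 116, x* = 299.
With the rebate, buyers effectively pay Pb = Ps − 33, where Ps is the price sellers receive.
Demand in terms of Ps becomes xd = 380.2 − 0.7(Ps − 33) = 403.3 - 0.7Ps. Setting this equal to supply: 403.3 - 0.7Ps = -513 + 7Ps, so Ps = 119.
Buyers pay Pb = 119 − 33 = 86; x' = -513 + 7·119 = 320.
Buyers' price falls by P* − Pb = 116 − 86 = 30; sellers' price rises by Ps − P* = 119 − 116 = 3.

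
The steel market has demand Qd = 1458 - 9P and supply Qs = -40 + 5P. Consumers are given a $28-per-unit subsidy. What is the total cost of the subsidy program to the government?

Government cost = $16380

Pre-subsidy: 1458 - 9P = -40 + 5P gives P* = 107, Q* = 495.
With the rebate, buyers effectively pay Pb = Ps − 28, where Ps is the price sellers receive.
Demand in terms of Ps becomes Qd = 1458 − 9(Ps − 28) = 1710 - 9Ps. Setting this equal to supply: 1710 - 9Ps = -40 + 5Ps, so Ps = 125.
Buyers pay Pb = 125 − 28 = 97; Q' = -40 + 5·125 = 585.
Government outlay = subsidy × quantity = 28 × 585 = 16380.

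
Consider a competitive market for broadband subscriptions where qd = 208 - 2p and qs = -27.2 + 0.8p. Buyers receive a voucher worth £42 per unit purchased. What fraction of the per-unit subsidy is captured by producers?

Pre-subsidy: 208 - 2p = -27.2 + 0.8p gives p* = 84, q* = 40.
With the rebate, buyers effectively pay pb = ps − 42, where ps is the price sellers receive.
Demand in terms of ps becomes qd = 208 − 2(ps − 42) = 292 - 2ps. Setting this equal to supply: 292 - 2ps = -27.2 + 0.8ps, so ps = 114.
Buyers pay pb = 114 − 42 = 72; q' = -27.2 + 0.8·114 = 64.
Buyers' price falls by p* − pb = 84 − 72 = 12; sellers' price rises by ps − p* = 114 − 84 = 30.
So producers capture 30/42 = 5/7 of each unit of subsidy.

Producer share = 5/7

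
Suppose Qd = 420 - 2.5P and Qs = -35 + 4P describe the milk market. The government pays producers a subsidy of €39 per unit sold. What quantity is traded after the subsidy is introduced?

Q' = 305

Pre-subsidy: 420 - 2.5P = -35 + 4P gives P* = 70, Q* = 245.
With the subsidy, sellers receive Ps = Pb + 39 for each unit, where Pb is the price buyers pay.
Supply in terms of Pb becomes Qs = -35 + 4(Pb + 39) = 121 + 4Pb. Setting this equal to demand: 420 - 2.5Pb = 121 + 4Pb, so Pb = 46.
Sellers receive Ps = 46 + 39 = 85; Q' = 420 − 2.5·46 = 305.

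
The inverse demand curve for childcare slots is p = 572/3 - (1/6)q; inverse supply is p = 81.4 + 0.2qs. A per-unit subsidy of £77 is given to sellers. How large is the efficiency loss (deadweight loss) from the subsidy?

Deadweight loss = £8085

Pre-subsidy: 572/3 - (1/6)q = 81.4 + 0.2q gives q* = 298 and p* = 141.
With the subsidy, sellers receive ps = pb + 77 for each unit, where pb is the price buyers pay.
On the curves, pb = 572/3 - (1/6)q and ps = 81.4 + 0.2q; the wedge ps − pb = 77 gives 81.4 + 0.2q − (572/3 - (1/6)q) = 77, so q' = 508.
Then pb = 572/3 − (1/6)·508 = 106 and ps = 81.4 + 0.2·508 = 183.
The subsidy expands output by 508 − 298 = 210 past the efficient level; on those units the gap between marginal cost and willingness to pay runs from 0 up to 77.
DWL = ½ × 77 × 210 = 8085.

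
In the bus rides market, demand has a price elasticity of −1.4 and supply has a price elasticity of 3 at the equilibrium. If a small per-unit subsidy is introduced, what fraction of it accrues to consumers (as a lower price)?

For a small subsidy around the equilibrium, the benefit split depends on the relative slopes, which at a point are proportional to the elasticities.
Buyer share = εs/(εs + |εd|) = 3/(3 + 1.4) = 15/22; seller share = |εd|/(εs + |εd|) = 7/22.

Consumer share = 15/22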